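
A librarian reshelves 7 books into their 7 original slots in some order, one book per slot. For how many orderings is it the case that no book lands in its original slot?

1854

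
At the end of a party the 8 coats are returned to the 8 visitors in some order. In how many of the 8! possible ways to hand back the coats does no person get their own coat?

14833

The subfactorial !8 = [8!/e] (nearest integer).
8! = 40320, and 40320/e ≈ 14832.90, so !8 = 14833.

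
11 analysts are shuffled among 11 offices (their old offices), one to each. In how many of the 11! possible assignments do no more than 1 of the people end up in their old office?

Sum C(11,i)·!(11-i) for i = 0..1:
  i=0: C(11,0)·!11 = 1·14684570 = 14684570
  i=1: C(11,1)·!10 = 11·1334961 = 14684571
Total = 29369141.

29369141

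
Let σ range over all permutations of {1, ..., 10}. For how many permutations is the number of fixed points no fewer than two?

958879

# with exactly i fixed is C(10,i)·!(10-i); sum over i=2..10:
  i=2: C(10,2)·!8 = 45·14833 = 667485
  i=3: C(10,3)·!7 = 120·1854 = 222480
  i=4: C(10,4)·!6 = 210·265 = 55650
  i=5: C(10,5)·!5 = 252·44 = 11088
  i=6: C(10,6)·!4 = 210·9 = 1890
  i=7: C(10,7)·!3 = 120·2 = 240
  i=8: C(10,8)·!2 = 45·1 = 45
  i=9: C(10,9)·!1 = 10·0 = 0
  i=10: C(10,10)·!0 = 1·1 = 1
Total = 958879.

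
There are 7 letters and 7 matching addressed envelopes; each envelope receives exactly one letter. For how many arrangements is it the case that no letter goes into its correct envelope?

1854

Use !n = n·!(n-1) + (-1)^n.
!7 = 7·265 - 1 = 1854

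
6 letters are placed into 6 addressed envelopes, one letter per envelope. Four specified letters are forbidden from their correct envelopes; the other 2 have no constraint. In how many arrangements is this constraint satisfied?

Let A_j be the event that the j-th constrained one is fixed. By inclusion-exclusion over the 4 events:
Σ_{j=0}^{4} (-1)^j C(4,j)(6-j)!
= C(4,0)·6! - C(4,1)·5! + C(4,2)·4! - C(4,3)·3! + C(4,4)·2!
= 720 - 480 + 144 - 24 + 2
= 362

362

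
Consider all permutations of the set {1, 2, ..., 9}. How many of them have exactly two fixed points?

66744

Pick the 2 fixed positions: C(9,2) = 36 ways.
The remaining 7 must be deranged: !7 = 1854.
Total: 36 × 1854 = 66744.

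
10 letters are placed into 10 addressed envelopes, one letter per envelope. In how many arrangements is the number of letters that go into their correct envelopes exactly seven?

Choose which 7 of the 10 are fixed: C(10,7) = 120.
The other 3 form a derangement: !3 = 2.
Total: 120 × 2 = 240.

240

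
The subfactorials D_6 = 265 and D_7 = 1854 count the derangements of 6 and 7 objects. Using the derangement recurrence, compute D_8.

14833

D_8 = (8-1)·(D_7 + D_6) = 7·(1854 + 265) = 7·2119 = 14833.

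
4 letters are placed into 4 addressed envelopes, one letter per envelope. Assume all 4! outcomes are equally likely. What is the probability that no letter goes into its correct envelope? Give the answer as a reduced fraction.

Favorable outcomes: !4 = 9.
Total outcomes: 4! = 24.
Probability = 9/24 = 3/8.

3/8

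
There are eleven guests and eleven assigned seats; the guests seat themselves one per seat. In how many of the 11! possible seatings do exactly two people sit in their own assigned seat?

7342280

Choose which 2 of the 11 are fixed: C(11,2) = 55.
The remaining 9 must be deranged: !9 = 133496.
Total: 55 × 133496 = 7342280.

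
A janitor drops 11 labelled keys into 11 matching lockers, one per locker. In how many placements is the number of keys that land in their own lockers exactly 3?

Choose which 3 of the 11 are fixed: C(11,3) = 165.
The remaining 8 must be deranged: !8 = 14833.
Total: 165 × 14833 = 2447445.

2447445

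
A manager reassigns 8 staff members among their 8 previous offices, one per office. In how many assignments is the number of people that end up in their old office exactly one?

Choose which one of the 8 is fixed: C(8,1) = 8.
The other 7 form a derangement: !7 = 1854.
Total: 8 × 1854 = 14832.

14832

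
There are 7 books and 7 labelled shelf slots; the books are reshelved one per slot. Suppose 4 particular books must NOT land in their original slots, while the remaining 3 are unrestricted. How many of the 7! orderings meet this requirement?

Let A_j be the event that the j-th constrained one is fixed. By inclusion-exclusion over the 4 events:
Σ_{j=0}^{4} (-1)^j C(4,j)(7-j)!
= C(4,0)·7! - C(4,1)·6! + C(4,2)·5! - C(4,3)·4! + C(4,4)·3!
= 5040 - 2880 + 720 - 96 + 6
= 2790

2790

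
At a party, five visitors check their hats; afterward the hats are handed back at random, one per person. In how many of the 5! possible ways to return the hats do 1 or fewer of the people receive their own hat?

Sum C(5,i)·!(5-i) for i = 0..1:
  i=0: C(5,0)·!5 = 1·44 = 44
  i=1: C(5,1)·!4 = 5·9 = 45
Total = 89.

89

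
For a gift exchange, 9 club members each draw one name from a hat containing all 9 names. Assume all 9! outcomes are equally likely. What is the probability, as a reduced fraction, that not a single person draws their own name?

16687/45360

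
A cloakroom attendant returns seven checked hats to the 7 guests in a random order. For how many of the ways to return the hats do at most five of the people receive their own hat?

# with exactly i fixed is C(7,i)·!(7-i); sum over i=0..5:
  i=0: C(7,0)·!7 = 1·1854 = 1854
  i=1: C(7,1)·!6 = 7·265 = 1855
  i=2: C(7,2)·!5 = 21·44 = 924
  i=3: C(7,3)·!4 = 35·9 = 315
  i=4: C(7,4)·!3 = 35·2 = 70
  i=5: C(7,5)·!2 = 21·1 = 21
Total = 5039.

5039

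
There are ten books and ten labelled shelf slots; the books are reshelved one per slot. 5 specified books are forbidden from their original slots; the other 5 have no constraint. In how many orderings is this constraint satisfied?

2170680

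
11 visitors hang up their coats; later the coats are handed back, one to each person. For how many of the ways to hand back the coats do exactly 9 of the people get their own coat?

55

Choose which 9 of the 11 are fixed: C(11,9) = 55.
The other 2 form a derangement: !2 = 1.
Total: 55 × 1 = 55.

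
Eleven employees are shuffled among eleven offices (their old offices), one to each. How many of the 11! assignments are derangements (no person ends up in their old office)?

!11 is the nearest integer to 11!/e.
11! = 39916800, and 39916800/e ≈ 14684570.08, so !11 = 14684570.

14684570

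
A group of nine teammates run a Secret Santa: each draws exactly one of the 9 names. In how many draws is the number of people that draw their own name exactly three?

22260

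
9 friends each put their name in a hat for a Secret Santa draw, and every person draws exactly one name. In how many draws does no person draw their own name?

The subfactorial !9 = [9!/e] (nearest integer).
9! = 362880, and 362880/e ≈ 133496.09, so !9 = 133496.

133496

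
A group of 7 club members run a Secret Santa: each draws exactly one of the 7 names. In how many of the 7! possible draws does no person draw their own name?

1854

The number of derangements of 7 is !7 = Σ_{k=0}^{7} (-1)^k·7!/k!
= 7! - 7!/1! + 7!/2! - 7!/3! + 7!/4! - 7!/5! + 7!/6! - 7!/7!
= 5040 - 5040 + 2520 - 840 + 210 - 42 + 7 - 1
= 1854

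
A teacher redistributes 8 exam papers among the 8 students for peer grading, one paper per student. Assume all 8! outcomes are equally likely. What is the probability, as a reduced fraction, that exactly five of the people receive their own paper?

Favorable outcomes: C(8,5)·!3 = 56·2 = 112.
Total outcomes: 8! = 40320.
Probability = 112/40320 = 1/360.

1/360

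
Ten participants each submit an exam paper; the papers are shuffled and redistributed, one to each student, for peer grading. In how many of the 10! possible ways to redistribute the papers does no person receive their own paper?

1334961

!10 = 10! · Σ_{k=0}^{10} (-1)^k/k!
= 10! - 10!/1! + 10!/2! - 10!/3! + 10!/4! - 10!/5! + 10!/6! - 10!/7! + 10!/8! - 10!/9! + 10!/10!
= 3628800 - 3628800 + 1814400 - 604800 + 151200 - 30240 + 5040 - 720 + 90 - 10 + 1
= 1334961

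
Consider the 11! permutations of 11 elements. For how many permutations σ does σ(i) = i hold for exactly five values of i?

122430

Choose which 5 of the 11 are fixed: C(11,5) = 462.
The other 6 form a derangement: !6 = 265.
Total: 462 × 265 = 122430.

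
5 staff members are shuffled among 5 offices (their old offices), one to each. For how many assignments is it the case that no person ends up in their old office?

44

!5 = 5! · Σ_{k=0}^{5} (-1)^k/k!
= 5! - 5!/1! + 5!/2! - 5!/3! + 5!/4! - 5!/5!
= 120 - 120 + 60 - 20 + 5 - 1
= 44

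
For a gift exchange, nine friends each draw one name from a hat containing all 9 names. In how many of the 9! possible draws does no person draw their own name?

133496

Recurrence: !9 = 9·!8 + (-1)^9.
!9 = 9·14833 - 1 = 133496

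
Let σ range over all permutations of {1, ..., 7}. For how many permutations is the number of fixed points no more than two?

4633

# with exactly i fixed is C(7,i)·!(7-i); sum over i=0..2:
  i=0: C(7,0)·!7 = 1·1854 = 1854
  i=1: C(7,1)·!6 = 7·265 = 1855
  i=2: C(7,2)·!5 = 21·44 = 924
Total = 4633.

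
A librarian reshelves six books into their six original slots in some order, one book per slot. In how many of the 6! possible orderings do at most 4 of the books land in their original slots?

719

Sum C(6,i)·!(6-i) for i = 0..4:
  i=0: C(6,0)·!6 = 1·265 = 265
  i=1: C(6,1)·!5 = 6·44 = 264
  i=2: C(6,2)·!4 = 15·9 = 135
  i=3: C(6,3)·!3 = 20·2 = 40
  i=4: C(6,4)·!2 = 15·1 = 15
Total = 719.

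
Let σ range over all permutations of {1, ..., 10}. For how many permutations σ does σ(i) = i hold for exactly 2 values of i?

667485

Choose which 2 of the 10 are fixed: C(10,2) = 45.
The other 8 form a derangement: !8 = 14833.
Total: 45 × 14833 = 667485.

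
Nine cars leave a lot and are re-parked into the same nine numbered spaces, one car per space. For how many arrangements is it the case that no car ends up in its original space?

133496

Recurrence: !9 = 9·!8 + (-1)^9.
!9 = 9·14833 - 1 = 133496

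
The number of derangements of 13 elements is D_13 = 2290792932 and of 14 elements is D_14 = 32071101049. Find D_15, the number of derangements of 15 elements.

481066515734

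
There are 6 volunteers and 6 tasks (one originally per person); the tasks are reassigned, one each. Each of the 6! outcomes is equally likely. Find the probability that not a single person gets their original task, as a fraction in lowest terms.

Favorable outcomes: !6 = 265.
Total outcomes: 6! = 720.
Probability = 265/720 = 53/144.

53/144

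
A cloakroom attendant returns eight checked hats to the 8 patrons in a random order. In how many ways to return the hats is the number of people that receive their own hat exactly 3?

2464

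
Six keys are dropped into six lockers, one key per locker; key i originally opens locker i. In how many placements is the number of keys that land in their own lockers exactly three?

40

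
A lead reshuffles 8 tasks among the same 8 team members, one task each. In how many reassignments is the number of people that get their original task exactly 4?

630

Pick the 4 fixed positions: C(8,4) = 70 ways.
The other 4 form a derangement: !4 = 9.
Total: 70 × 9 = 630.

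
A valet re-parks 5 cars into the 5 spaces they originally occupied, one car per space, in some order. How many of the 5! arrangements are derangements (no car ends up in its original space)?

!5 = 5! · Σ_{k=0}^{5} (-1)^k/k!
= 5! - 5!/1! + 5!/2! - 5!/3! + 5!/4! - 5!/5!
= 120 - 120 + 60 - 20 + 5 - 1
= 44

44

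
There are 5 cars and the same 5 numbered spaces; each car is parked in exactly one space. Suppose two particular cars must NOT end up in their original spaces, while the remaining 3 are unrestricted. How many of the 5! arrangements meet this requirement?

Let A_j be the event that the j-th constrained one is fixed. By inclusion-exclusion over the 2 events:
Σ_{j=0}^{2} (-1)^j C(2,j)(5-j)!
= C(2,0)·5! - C(2,1)·4! + C(2,2)·3!
= 120 - 48 + 6
= 78

78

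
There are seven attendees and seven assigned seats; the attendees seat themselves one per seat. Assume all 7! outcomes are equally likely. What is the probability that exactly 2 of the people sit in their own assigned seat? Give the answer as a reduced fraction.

Favorable outcomes: C(7,2)·!5 = 21·44 = 924.
Total outcomes: 7! = 5040.
Probability = 924/5040 = 11/60.

11/60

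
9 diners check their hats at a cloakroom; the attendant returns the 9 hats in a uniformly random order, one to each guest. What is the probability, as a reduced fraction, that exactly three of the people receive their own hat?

53/864

Favorable outcomes: C(9,3)·!6 = 84·265 = 22260.
Total outcomes: 9! = 362880.
Probability = 22260/362880 = 53/864.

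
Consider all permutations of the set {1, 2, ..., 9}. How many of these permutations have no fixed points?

133496

!9 is the nearest integer to 9!/e.
9! = 362880, and 362880/e ≈ 133496.09, so !9 = 133496.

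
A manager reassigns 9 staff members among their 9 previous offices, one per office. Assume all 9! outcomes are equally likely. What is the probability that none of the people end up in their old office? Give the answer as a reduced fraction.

Favorable outcomes: !9 = 133496.
Total outcomes: 9! = 362880.
Probability = 133496/362880 = 16687/45360.

16687/45360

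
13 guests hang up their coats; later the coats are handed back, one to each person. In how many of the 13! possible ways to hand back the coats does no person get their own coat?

By inclusion-exclusion, !13 = Σ (-1)^k · 13!/k! for k=0..13
= 13! - 13!/1! + 13!/2! - 13!/3! + 13!/4! - 13!/5! + 13!/6! - 13!/7! + 13!/8! - 13!/9! + 13!/10! - 13!/11! + 13!/12! - 13!/13!
= 6227020800 - 6227020800 + 3113510400 - 1037836800 + 259459200 - 51891840 + 8648640 - 1235520 + 154440 - 17160 + 1716 - 156 + 13 - 1
= 2290792932

2290792932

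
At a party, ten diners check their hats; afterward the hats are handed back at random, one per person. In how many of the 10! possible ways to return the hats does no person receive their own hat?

1334961

The number of derangements of 10 is !10 = Σ_{k=0}^{10} (-1)^k·10!/k!
= 10! - 10!/1! + 10!/2! - 10!/3! + 10!/4! - 10!/5! + 10!/6! - 10!/7! + 10!/8! - 10!/9! + 10!/10!
= 3628800 - 3628800 + 1814400 - 604800 + 151200 - 30240 + 5040 - 720 + 90 - 10 + 1
= 1334961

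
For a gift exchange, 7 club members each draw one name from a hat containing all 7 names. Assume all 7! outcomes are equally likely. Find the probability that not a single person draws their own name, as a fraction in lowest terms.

103/280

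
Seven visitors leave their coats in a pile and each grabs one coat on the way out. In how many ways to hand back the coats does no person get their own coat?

The number of derangements of 7 is !7 = Σ_{k=0}^{7} (-1)^k·7!/k!
= 7! - 7!/1! + 7!/2! - 7!/3! + 7!/4! - 7!/5! + 7!/6! - 7!/7!
= 5040 - 5040 + 2520 - 840 + 210 - 42 + 7 - 1
= 1854

1854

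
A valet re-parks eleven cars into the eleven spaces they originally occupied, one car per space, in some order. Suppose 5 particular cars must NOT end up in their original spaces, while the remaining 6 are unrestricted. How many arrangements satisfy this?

Let A_j be the event that the j-th constrained one is fixed. By inclusion-exclusion over the 5 events:
Σ_{j=0}^{5} (-1)^j C(5,j)(11-j)!
= C(5,0)·11! - C(5,1)·10! + C(5,2)·9! - C(5,3)·8! + C(5,4)·7! - C(5,5)·6!
= 39916800 - 18144000 + 3628800 - 403200 + 25200 - 720
= 25022880

25022880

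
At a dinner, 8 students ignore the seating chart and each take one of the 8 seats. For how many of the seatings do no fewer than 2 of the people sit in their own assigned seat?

Sum C(8,i)·!(8-i) for i = 2..8:
  i=2: C(8,2)·!6 = 28·265 = 7420
  i=3: C(8,3)·!5 = 56·44 = 2464
  i=4: C(8,4)·!4 = 70·9 = 630
  i=5: C(8,5)·!3 = 56·2 = 112
  i=6: C(8,6)·!2 = 28·1 = 28
  i=7: C(8,7)·!1 = 8·0 = 0
  i=8: C(8,8)·!0 = 1·1 = 1
Total = 10655.

10655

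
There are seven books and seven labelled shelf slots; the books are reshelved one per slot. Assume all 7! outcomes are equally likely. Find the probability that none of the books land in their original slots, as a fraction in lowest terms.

103/280

Favorable outcomes: !7 = 1854.
Total outcomes: 7! = 5040.
Probability = 1854/5040 = 103/280.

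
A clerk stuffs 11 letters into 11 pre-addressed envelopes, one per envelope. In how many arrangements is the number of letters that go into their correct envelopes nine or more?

# with exactly i fixed is C(11,i)·!(11-i); sum over i=9..11:
  i=9: C(11,9)·!2 = 55·1 = 55
  i=10: C(11,10)·!1 = 11·0 = 0
  i=11: C(11,11)·!0 = 1·1 = 1
Total = 56.

56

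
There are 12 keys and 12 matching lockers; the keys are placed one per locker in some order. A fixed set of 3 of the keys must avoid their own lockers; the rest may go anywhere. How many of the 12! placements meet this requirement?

369774720

Let A_j be the event that the j-th constrained one is fixed. By inclusion-exclusion over the 3 events:
Σ_{j=0}^{3} (-1)^j C(3,j)(12-j)!
= C(3,0)·12! - C(3,1)·11! + C(3,2)·10! - C(3,3)·9!
= 479001600 - 119750400 + 10886400 - 362880
= 369774720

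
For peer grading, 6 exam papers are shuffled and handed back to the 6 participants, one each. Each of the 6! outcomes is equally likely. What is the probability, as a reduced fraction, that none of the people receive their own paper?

53/144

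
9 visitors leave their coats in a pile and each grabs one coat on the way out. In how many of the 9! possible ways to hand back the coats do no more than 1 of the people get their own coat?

266993

Sum C(9,i)·!(9-i) for i = 0..1:
  i=0: C(9,0)·!9 = 1·133496 = 133496
  i=1: C(9,1)·!8 = 9·14833 = 133497
Total = 266993.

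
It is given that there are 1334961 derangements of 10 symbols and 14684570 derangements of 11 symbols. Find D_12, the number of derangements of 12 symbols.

176214841

D_12 = (12-1)·(D_11 + D_10) = 11·(14684570 + 1334961) = 11·16019531 = 176214841.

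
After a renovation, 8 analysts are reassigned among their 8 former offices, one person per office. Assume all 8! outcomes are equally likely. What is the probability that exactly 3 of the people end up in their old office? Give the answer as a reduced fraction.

11/180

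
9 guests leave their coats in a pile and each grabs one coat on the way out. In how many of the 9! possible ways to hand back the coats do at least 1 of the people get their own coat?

229384

# with exactly i fixed is C(9,i)·!(9-i); sum over i=1..9:
  i=1: C(9,1)·!8 = 9·14833 = 133497
  i=2: C(9,2)·!7 = 36·1854 = 66744
  i=3: C(9,3)·!6 = 84·265 = 22260
  i=4: C(9,4)·!5 = 126·44 = 5544
  i=5: C(9,5)·!4 = 126·9 = 1134
  i=6: C(9,6)·!3 = 84·2 = 168
  i=7: C(9,7)·!2 = 36·1 = 36
  i=8: C(9,8)·!1 = 9·0 = 0
  i=9: C(9,9)·!0 = 1·1 = 1
Total = 229384.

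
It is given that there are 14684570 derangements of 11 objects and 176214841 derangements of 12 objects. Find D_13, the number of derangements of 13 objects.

D_13 = (13-1)·(D_12 + D_11) = 12·(176214841 + 14684570) = 12·190899411 = 2290792932.

2290792932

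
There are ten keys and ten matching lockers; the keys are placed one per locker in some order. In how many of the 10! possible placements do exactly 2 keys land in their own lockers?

Pick the 2 fixed positions: C(10,2) = 45 ways.
The remaining 8 must be deranged: !8 = 14833.
Total: 45 × 14833 = 667485.

667485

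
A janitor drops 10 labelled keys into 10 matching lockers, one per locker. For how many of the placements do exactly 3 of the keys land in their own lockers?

Pick the 3 fixed positions: C(10,3) = 120 ways.
The remaining 7 must be deranged: !7 = 1854.
Total: 120 × 1854 = 222480.

222480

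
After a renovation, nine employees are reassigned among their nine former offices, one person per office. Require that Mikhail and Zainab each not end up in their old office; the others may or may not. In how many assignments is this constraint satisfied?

Inclusion-exclusion on the 2 forbidden self-matches:
Σ_{j=0}^{2} (-1)^j C(2,j)(9-j)!
= C(2,0)·9! - C(2,1)·8! + C(2,2)·7!
= 362880 - 80640 + 5040
= 287280

287280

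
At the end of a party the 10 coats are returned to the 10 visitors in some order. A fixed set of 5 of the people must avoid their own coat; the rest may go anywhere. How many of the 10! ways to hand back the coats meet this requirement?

2170680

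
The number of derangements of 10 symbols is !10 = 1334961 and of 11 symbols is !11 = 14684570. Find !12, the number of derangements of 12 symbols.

!12 = (12-1)·(!11 + !10) = 11·(14684570 + 1334961) = 11·16019531 = 176214841.

176214841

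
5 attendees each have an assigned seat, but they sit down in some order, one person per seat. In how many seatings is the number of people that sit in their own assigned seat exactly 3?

10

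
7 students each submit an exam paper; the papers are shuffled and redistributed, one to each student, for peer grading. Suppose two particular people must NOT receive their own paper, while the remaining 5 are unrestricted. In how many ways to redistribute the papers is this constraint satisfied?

3720

Inclusion-exclusion on the 2 forbidden self-matches:
Σ_{j=0}^{2} (-1)^j C(2,j)(7-j)!
= C(2,0)·7! - C(2,1)·6! + C(2,2)·5!
= 5040 - 1440 + 120
= 3720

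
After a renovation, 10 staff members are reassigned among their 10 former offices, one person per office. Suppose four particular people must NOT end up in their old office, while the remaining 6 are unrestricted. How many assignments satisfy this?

2399760

Inclusion-exclusion on the 4 forbidden self-matches:
Σ_{j=0}^{4} (-1)^j C(4,j)(10-j)!
= C(4,0)·10! - C(4,1)·9! + C(4,2)·8! - C(4,3)·7! + C(4,4)·6!
= 3628800 - 1451520 + 241920 - 20160 + 720
= 2399760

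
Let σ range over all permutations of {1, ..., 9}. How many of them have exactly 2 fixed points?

Pick the 2 fixed positions: C(9,2) = 36 ways.
The other 7 form a derangement: !7 = 1854.
Total: 36 × 1854 = 66744.

66744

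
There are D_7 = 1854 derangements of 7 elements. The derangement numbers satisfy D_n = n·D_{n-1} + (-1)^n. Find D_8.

14833

D_8 = 8·1854 + 1 = 14833.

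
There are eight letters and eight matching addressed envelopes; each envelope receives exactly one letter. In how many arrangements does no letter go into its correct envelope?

14833

The subfactorial !8 = [8!/e] (nearest integer).
8! = 40320, and 40320/e ≈ 14832.90, so !8 = 14833.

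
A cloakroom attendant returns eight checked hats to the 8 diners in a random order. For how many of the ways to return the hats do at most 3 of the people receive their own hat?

39549

# with exactly i fixed is C(8,i)·!(8-i); sum over i=0..3:
  i=0: C(8,0)·!8 = 1·14833 = 14833
  i=1: C(8,1)·!7 = 8·1854 = 14832
  i=2: C(8,2)·!6 = 28·265 = 7420
  i=3: C(8,3)·!5 = 56·44 = 2464
Total = 39549.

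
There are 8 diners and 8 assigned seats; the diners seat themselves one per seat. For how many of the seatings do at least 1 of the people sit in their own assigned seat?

25487

Sum C(8,i)·!(8-i) for i = 1..8:
  i=1: C(8,1)·!7 = 8·1854 = 14832
  i=2: C(8,2)·!6 = 28·265 = 7420
  i=3: C(8,3)·!5 = 56·44 = 2464
  i=4: C(8,4)·!4 = 70·9 = 630
  i=5: C(8,5)·!3 = 56·2 = 112
  i=6: C(8,6)·!2 = 28·1 = 28
  i=7: C(8,7)·!1 = 8·0 = 0
  i=8: C(8,8)·!0 = 1·1 = 1
Total = 25487.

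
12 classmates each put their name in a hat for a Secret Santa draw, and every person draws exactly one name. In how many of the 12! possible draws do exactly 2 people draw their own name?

88107426

Choose which 2 of the 12 are fixed: C(12,2) = 66.
The remaining 10 must be deranged: !10 = 1334961.
Total: 66 × 1334961 = 88107426.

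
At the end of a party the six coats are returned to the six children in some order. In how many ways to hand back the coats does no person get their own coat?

265

The number of derangements of 6 is !6 = Σ_{k=0}^{6} (-1)^k·6!/k!
= 6! - 6!/1! + 6!/2! - 6!/3! + 6!/4! - 6!/5! + 6!/6!
= 720 - 720 + 360 - 120 + 30 - 6 + 1
= 265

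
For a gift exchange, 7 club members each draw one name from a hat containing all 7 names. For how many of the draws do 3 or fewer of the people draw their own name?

4948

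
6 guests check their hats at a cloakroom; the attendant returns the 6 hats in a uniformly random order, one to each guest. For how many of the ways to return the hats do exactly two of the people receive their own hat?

Choose which 2 of the 6 are fixed: C(6,2) = 15.
The other 4 form a derangement: !4 = 9.
Total: 15 × 9 = 135.

135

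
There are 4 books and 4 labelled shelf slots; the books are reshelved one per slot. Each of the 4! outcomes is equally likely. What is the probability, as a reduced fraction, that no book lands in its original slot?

Favorable outcomes: !4 = 9.
Total outcomes: 4! = 24.
Probability = 9/24 = 3/8.

3/8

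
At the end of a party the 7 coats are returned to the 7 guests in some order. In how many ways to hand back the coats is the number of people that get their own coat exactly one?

Pick the single fixed position: C(7,1) = 7 ways.
The other 6 form a derangement: !6 = 265.
Total: 7 × 265 = 1855.

1855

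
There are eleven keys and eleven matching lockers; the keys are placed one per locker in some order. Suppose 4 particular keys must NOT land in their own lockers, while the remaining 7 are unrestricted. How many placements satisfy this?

27422640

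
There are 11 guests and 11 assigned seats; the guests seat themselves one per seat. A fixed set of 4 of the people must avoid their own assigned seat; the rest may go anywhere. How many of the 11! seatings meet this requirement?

27422640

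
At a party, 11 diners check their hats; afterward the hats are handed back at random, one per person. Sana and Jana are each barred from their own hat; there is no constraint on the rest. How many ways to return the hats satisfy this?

Let A_j be the event that the j-th constrained one is fixed. By inclusion-exclusion over the 2 events:
Σ_{j=0}^{2} (-1)^j C(2,j)(11-j)!
= C(2,0)·11! - C(2,1)·10! + C(2,2)·9!
= 39916800 - 7257600 + 362880
= 33022080

33022080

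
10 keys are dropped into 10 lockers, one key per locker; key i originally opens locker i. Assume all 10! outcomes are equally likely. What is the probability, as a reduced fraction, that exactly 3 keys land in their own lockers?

103/1680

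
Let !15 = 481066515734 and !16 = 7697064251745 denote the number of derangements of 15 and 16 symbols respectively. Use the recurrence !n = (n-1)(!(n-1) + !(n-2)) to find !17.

!17 = (17-1)·(!16 + !15) = 16·(7697064251745 + 481066515734) = 16·8178130767479 = 130850092279664.

130850092279664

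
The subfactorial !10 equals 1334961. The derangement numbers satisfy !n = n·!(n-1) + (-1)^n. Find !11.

14684570

!11 = 11·1334961 - 1 = 14684570.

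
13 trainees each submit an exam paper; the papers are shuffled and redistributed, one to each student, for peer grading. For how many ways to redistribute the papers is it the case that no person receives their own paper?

2290792932

Recurrence: !13 = 12·(!12 + !11).
!13 = 12·(176214841 + 14684570) = 12·190899411 = 2290792932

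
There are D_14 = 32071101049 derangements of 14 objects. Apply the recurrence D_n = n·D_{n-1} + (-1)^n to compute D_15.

D_15 = 15·32071101049 - 1 = 481066515734.

481066515734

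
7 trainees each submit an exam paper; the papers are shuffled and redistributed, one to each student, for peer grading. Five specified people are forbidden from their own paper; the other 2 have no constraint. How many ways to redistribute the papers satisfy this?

2428

Inclusion-exclusion on the 5 forbidden self-matches:
Σ_{j=0}^{5} (-1)^j C(5,j)(7-j)!
= C(5,0)·7! - C(5,1)·6! + C(5,2)·5! - C(5,3)·4! + C(5,4)·3! - C(5,5)·2!
= 5040 - 3600 + 1200 - 240 + 30 - 2
= 2428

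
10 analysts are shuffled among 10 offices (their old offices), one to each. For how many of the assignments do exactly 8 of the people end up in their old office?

Pick the 8 fixed positions: C(10,8) = 45 ways.
The other 2 form a derangement: !2 = 1.
Total: 45 × 1 = 45.

45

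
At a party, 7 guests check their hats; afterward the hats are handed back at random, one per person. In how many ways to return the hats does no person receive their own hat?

1854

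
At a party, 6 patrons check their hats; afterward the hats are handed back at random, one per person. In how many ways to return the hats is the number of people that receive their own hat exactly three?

40

Pick the 3 fixed positions: C(6,3) = 20 ways.
The other 3 form a derangement: !3 = 2.
Total: 20 × 2 = 40.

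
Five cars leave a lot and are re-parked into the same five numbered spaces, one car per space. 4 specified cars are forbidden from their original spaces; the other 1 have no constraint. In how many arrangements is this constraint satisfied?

53

Let A_j be the event that the j-th constrained one is fixed. By inclusion-exclusion over the 4 events:
Σ_{j=0}^{4} (-1)^j C(4,j)(5-j)!
= C(4,0)·5! - C(4,1)·4! + C(4,2)·3! - C(4,3)·2! + C(4,4)·1!
= 120 - 96 + 36 - 8 + 1
= 53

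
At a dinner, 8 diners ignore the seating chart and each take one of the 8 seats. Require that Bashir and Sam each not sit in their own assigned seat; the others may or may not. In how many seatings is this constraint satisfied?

30960

Let A_j be the event that the j-th constrained one is fixed. By inclusion-exclusion over the 2 events:
Σ_{j=0}^{2} (-1)^j C(2,j)(8-j)!
= C(2,0)·8! - C(2,1)·7! + C(2,2)·6!
= 40320 - 10080 + 720
= 30960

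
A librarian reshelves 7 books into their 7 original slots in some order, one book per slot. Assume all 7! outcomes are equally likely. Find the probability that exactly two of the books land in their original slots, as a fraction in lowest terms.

11/60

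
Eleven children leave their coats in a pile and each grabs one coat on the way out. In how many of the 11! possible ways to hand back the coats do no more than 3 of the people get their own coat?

39158866

Sum C(11,i)·!(11-i) for i = 0..3:
  i=0: C(11,0)·!11 = 1·14684570 = 14684570
  i=1: C(11,1)·!10 = 11·1334961 = 14684571
  i=2: C(11,2)·!9 = 55·133496 = 7342280
  i=3: C(11,3)·!8 = 165·14833 = 2447445
Total = 39158866.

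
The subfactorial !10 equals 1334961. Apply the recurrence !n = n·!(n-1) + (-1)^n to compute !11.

!11 = 11·1334961 - 1 = 14684570.

14684570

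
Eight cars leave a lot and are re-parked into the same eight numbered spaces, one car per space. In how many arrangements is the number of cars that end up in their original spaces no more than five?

# with exactly i fixed is C(8,i)·!(8-i); sum over i=0..5:
  i=0: C(8,0)·!8 = 1·14833 = 14833
  i=1: C(8,1)·!7 = 8·1854 = 14832
  i=2: C(8,2)·!6 = 28·265 = 7420
  i=3: C(8,3)·!5 = 56·44 = 2464
  i=4: C(8,4)·!4 = 70·9 = 630
  i=5: C(8,5)·!3 = 56·2 = 112
Total = 40291.

40291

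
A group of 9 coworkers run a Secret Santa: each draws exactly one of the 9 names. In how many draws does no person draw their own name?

!9 = 9! · Σ_{k=0}^{9} (-1)^k/k!
= 9! - 9!/1! + 9!/2! - 9!/3! + 9!/4! - 9!/5! + 9!/6! - 9!/7! + 9!/8! - 9!/9!
= 362880 - 362880 + 181440 - 60480 + 15120 - 3024 + 504 - 72 + 9 - 1
= 133496

133496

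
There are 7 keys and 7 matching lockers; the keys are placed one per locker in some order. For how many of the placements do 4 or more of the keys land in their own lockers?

# with exactly i fixed is C(7,i)·!(7-i); sum over i=4..7:
  i=4: C(7,4)·!3 = 35·2 = 70
  i=5: C(7,5)·!2 = 21·1 = 21
  i=6: C(7,6)·!1 = 7·0 = 0
  i=7: C(7,7)·!0 = 1·1 = 1
Total = 92.

92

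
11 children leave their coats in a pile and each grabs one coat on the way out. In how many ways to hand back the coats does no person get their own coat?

14684570

Recurrence: !11 = 11·!10 + (-1)^11.
!11 = 11·1334961 - 1 = 14684570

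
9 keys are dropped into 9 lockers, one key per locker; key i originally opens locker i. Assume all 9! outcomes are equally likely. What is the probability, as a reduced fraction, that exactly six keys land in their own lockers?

1/2160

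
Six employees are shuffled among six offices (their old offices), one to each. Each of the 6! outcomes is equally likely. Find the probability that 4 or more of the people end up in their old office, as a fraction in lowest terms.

1/45

Favorable outcomes: Σ_{i≥4} C(6,i)·!(6-i) = 15·1 + 6·0 + 1·1 = 16.
Total outcomes: 6! = 720.
Probability = 16/720 = 1/45.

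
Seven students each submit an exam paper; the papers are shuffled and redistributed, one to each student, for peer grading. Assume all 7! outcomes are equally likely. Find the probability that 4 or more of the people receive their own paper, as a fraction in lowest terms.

23/1260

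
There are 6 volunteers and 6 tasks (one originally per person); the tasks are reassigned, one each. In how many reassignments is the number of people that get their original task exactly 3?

40

Choose which 3 of the 6 are fixed: C(6,3) = 20.
The other 3 form a derangement: !3 = 2.
Total: 20 × 2 = 40.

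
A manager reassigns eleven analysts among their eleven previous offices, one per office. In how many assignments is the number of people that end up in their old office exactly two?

7342280

Pick the 2 fixed positions: C(11,2) = 55 ways.
The remaining 9 must be deranged: !9 = 133496.
Total: 55 × 133496 = 7342280.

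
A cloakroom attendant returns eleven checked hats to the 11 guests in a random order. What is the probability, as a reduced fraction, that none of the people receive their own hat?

1468457/3991680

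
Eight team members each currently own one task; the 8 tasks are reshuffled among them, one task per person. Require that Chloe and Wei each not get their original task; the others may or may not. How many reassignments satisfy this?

Let A_j be the event that the j-th constrained one is fixed. By inclusion-exclusion over the 2 events:
Σ_{j=0}^{2} (-1)^j C(2,j)(8-j)!
= C(2,0)·8! - C(2,1)·7! + C(2,2)·6!
= 40320 - 10080 + 720
= 30960

30960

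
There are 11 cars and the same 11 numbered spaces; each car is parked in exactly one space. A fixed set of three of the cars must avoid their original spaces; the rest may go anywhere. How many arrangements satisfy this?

Let A_j be the event that the j-th constrained one is fixed. By inclusion-exclusion over the 3 events:
Σ_{j=0}^{3} (-1)^j C(3,j)(11-j)!
= C(3,0)·11! - C(3,1)·10! + C(3,2)·9! - C(3,3)·8!
= 39916800 - 10886400 + 1088640 - 40320
= 30078720

30078720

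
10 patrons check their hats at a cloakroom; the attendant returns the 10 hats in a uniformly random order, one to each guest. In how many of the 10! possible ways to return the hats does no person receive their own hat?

1334961

The number of derangements of 10 is !10 = Σ_{k=0}^{10} (-1)^k·10!/k!
= 10! - 10!/1! + 10!/2! - 10!/3! + 10!/4! - 10!/5! + 10!/6! - 10!/7! + 10!/8! - 10!/9! + 10!/10!
= 3628800 - 3628800 + 1814400 - 604800 + 151200 - 30240 + 5040 - 720 + 90 - 10 + 1
= 1334961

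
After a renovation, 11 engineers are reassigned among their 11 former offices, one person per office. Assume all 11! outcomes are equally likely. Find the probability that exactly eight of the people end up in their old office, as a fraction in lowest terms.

1/120960

Favorable outcomes: C(11,8)·!3 = 165·2 = 330.
Total outcomes: 11! = 39916800.
Probability = 330/39916800 = 1/120960.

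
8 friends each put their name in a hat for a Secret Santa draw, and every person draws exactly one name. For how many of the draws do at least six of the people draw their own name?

29

# with exactly i fixed is C(8,i)·!(8-i); sum over i=6..8:
  i=6: C(8,6)·!2 = 28·1 = 28
  i=7: C(8,7)·!1 = 8·0 = 0
  i=8: C(8,8)·!0 = 1·1 = 1
Total = 29.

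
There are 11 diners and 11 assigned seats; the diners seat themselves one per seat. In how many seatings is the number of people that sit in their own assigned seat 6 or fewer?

39913444

Sum C(11,i)·!(11-i) for i = 0..6:
  i=0: C(11,0)·!11 = 1·14684570 = 14684570
  i=1: C(11,1)·!10 = 11·1334961 = 14684571
  i=2: C(11,2)·!9 = 55·133496 = 7342280
  i=3: C(11,3)·!8 = 165·14833 = 2447445
  i=4: C(11,4)·!7 = 330·1854 = 611820
  i=5: C(11,5)·!6 = 462·265 = 122430
  i=6: C(11,6)·!5 = 462·44 = 20328
Total = 39913444.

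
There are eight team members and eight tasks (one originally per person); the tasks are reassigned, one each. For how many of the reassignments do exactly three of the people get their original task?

2464

Pick the 3 fixed positions: C(8,3) = 56 ways.
The other 5 form a derangement: !5 = 44.
Total: 56 × 44 = 2464.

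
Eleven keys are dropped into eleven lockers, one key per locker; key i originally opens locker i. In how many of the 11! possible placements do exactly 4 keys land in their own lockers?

611820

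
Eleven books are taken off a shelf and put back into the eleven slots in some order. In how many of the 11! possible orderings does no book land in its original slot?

14684570

The number of derangements of 11 is !11 = Σ_{k=0}^{11} (-1)^k·11!/k!
= 11! - 11!/1! + 11!/2! - 11!/3! + 11!/4! - 11!/5! + 11!/6! - 11!/7! + 11!/8! - 11!/9! + 11!/10! - 11!/11!
= 39916800 - 39916800 + 19958400 - 6652800 + 1663200 - 332640 + 55440 - 7920 + 990 - 110 + 11 - 1
= 14684570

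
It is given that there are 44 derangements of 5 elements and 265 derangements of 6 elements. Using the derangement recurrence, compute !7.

1854

!7 = (7-1)·(!6 + !5) = 6·(265 + 44) = 6·309 = 1854.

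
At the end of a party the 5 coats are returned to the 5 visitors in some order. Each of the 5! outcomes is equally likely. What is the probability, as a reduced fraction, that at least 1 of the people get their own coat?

Favorable outcomes: Σ_{i≥1} C(5,i)·!(5-i) = 5·9 + 10·2 + 10·1 + 5·0 + 1·1 = 76.
Total outcomes: 5! = 120.
Probability = 76/120 = 19/30.

19/30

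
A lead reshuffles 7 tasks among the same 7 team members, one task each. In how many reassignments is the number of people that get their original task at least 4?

# with exactly i fixed is C(7,i)·!(7-i); sum over i=4..7:
  i=4: C(7,4)·!3 = 35·2 = 70
  i=5: C(7,5)·!2 = 21·1 = 21
  i=6: C(7,6)·!1 = 7·0 = 0
  i=7: C(7,7)·!0 = 1·1 = 1
Total = 92.

92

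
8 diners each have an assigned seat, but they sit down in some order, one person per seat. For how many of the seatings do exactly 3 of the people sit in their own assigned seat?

Choose which 3 of the 8 are fixed: C(8,3) = 56.
The remaining 5 must be deranged: !5 = 44.
Total: 56 × 44 = 2464.

2464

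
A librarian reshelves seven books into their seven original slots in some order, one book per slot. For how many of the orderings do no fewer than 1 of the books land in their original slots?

Sum C(7,i)·!(7-i) for i = 1..7:
  i=1: C(7,1)·!6 = 7·265 = 1855
  i=2: C(7,2)·!5 = 21·44 = 924
  i=3: C(7,3)·!4 = 35·9 = 315
  i=4: C(7,4)·!3 = 35·2 = 70
  i=5: C(7,5)·!2 = 21·1 = 21
  i=6: C(7,6)·!1 = 7·0 = 0
  i=7: C(7,7)·!0 = 1·1 = 1
Total = 3186.

3186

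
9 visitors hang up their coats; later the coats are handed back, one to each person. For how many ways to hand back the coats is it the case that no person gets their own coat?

Recurrence: !9 = 9·!8 + (-1)^9.
!9 = 9·14833 - 1 = 133496

133496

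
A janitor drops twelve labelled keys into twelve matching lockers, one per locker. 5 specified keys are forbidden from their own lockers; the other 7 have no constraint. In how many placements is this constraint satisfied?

312273360

Inclusion-exclusion on the 5 forbidden self-matches:
Σ_{j=0}^{5} (-1)^j C(5,j)(12-j)!
= C(5,0)·12! - C(5,1)·11! + C(5,2)·10! - C(5,3)·9! + C(5,4)·8! - C(5,5)·7!
= 479001600 - 199584000 + 36288000 - 3628800 + 201600 - 5040
= 312273360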